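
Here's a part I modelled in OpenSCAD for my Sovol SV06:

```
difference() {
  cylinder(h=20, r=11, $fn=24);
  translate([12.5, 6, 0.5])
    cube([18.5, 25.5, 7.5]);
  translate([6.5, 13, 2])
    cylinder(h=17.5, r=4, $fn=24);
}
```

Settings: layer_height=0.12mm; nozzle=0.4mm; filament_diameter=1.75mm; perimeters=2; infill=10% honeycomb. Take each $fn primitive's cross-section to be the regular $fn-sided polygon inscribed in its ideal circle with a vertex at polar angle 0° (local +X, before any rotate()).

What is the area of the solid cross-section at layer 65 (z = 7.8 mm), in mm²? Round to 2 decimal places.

At z = 7.8 mm: the r=11 cylinder contributes a regular 24-gon of circumradius 11 (area = (24/2)·11.000²·sin(360°/24) = 375.81 mm²); the 18.5×25.5 cube at (12.5, 6) contributes its full rectangle (area 471.75 mm²); the r=4 cylinder at (6.5, 13) gives a regular 24-gon of circumradius 4 (constant along its height) (area = (24/2)·4.000²·sin(360°/24) = 49.69 mm²); Subtracting the remaining from the first: starting from the r=11 cylinder (375.81 mm²), the 18.5×25.5 cube at (12.5, 6) misses the remaining region (no effect); the r=4 cylinder at (6.5, 13) partially overlaps it — only the 0.75 mm² overlap (of its 49.69 mm²) is removed, clipping the outline — area = 375.06 mm². Overall, the cross-section is a single solid region. Net area = 375.06 mm².

375.06 mm²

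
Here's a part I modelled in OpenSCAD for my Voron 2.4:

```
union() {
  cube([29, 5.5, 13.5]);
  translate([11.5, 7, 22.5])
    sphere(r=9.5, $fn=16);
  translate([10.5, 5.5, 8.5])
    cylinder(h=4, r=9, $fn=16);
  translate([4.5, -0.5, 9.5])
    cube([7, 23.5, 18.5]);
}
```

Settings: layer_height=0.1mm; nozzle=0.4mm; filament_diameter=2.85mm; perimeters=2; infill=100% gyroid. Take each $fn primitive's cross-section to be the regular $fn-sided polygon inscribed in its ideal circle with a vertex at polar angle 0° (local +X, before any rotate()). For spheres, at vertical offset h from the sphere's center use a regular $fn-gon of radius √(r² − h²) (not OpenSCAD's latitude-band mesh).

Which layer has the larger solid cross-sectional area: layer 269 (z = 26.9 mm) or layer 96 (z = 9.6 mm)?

Layer 269 (z = 26.9): the cube does not reach this height (z outside [0, 13.5]); the r=9.5 sphere at (11.5, 7) slices to a regular 16-gon of circumradius 8.420 (√(r²−h²) with h=4.4 from center) (area = (16/2)·8.420²·sin(360°/16) = 217.03 mm²); the cylinder at (10.5, 5.5) is absent (z outside [8.5, 12.5]); the cube at (4.5, -0.5) is present — its section is the full 7×23.5 rectangle (area 164.50 mm²); Merging all regions: the regions partially overlap — summed areas 381.53 mm² minus the doubly-counted overlap 98.53 mm² gives 282.99 mm² — area = 282.99 mm². So its area = 282.99 mm². Layer 96 (z = 9.6): the cube (footprint 29×5.5) is included at this height (area 159.50 mm²); the sphere at (11.5, 7) is absent (|z−center|=12.900 > r=9.5); the cylinder at (10.5, 5.5): section is a regular 16-gon, circumradius r=9 (area = (16/2)·9.000²·sin(360°/16) = 247.98 mm²); the cube at (4.5, -0.5) (footprint 7×23.5) is included at this height (area 164.50 mm²); Taking the union: the regions partially overlap — summed areas 571.98 mm² minus the doubly-counted overlap 190.79 mm² gives 381.19 mm² — area = 381.19 mm². So its area = 381.19 mm². Layer 96 is larger (381.19 vs 282.99 mm²).

layer 96 (z = 9.6 mm)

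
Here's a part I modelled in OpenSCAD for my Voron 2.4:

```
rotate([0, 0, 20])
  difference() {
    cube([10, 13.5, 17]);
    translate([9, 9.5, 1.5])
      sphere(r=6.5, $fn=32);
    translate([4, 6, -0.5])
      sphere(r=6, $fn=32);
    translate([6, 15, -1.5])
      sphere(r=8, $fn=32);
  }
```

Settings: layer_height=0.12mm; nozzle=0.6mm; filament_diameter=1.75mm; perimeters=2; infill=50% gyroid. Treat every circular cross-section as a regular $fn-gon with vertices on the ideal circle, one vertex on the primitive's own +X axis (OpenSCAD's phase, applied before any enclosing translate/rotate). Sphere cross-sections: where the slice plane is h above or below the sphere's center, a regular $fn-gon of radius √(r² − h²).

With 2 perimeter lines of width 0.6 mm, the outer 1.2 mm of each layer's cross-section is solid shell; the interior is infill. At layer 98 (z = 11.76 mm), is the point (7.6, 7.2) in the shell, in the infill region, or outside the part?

shell

At z = 11.76 mm: the cube (footprint 10×13.5) is included at this height; the sphere at (9, 9.5) does not reach this height (|z−center|=10.260 > r=6.5); the sphere at (4, 6) does not reach this height (|z−center|=12.260 > r=6); the sphere at (6, 15) is not intersected at this z (|z−center|=13.260 > r=8); Subtracting the remaining from the first: none of the subtracted shapes is present at this height, so the 10×13.5 cube is unchanged — 1 connected region; (rotated 20° about Z; rotation is an isometry so areas/perimeters/island counts are preserved). Overall, the cross-section is a single solid region. Undo the 20° rotation: the query point maps to (9.604, 4.166) in the un-rotated model frame. The nearest boundary edge runs (10.00, 0.00)→(10.00, 13.50); distance from the point to it = 0.40 mm. The point is inside the cross-section, 0.40 mm from the nearest boundary — within the 1.2 mm shell band (2 × 0.6).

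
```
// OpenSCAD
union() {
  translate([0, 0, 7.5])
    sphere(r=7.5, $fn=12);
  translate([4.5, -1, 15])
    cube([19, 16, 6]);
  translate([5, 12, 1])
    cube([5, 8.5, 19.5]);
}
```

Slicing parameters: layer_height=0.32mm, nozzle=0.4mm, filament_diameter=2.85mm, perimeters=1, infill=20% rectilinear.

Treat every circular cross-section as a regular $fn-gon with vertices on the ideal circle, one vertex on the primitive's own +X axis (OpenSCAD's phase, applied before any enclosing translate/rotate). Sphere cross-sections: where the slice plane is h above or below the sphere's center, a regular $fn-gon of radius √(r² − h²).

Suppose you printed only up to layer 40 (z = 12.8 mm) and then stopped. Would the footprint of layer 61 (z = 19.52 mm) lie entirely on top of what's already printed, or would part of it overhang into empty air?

part overhangs

Compare the two slices. At z = 12.8: the r=7.5 sphere slices to a regular 12-gon of circumradius 5.307 (√(r²−h²) with h=5.3 from center) (area = (12/2)·5.307²·sin(360°/12) = 84.48 mm²); the cube at (4.5, -1) does not reach this height (z outside [15, 21]); the cube at (5, 12) is present — its section is the full 5×8.5 rectangle (area 42.50 mm²); Combining (union): the 2 present regions are separate (no shared area or edge), so areas and boundary lengths simply add and each stays a separate island — area = 126.98 mm². At z = 19.52: the sphere is not intersected at this z (|z−center|=12.020 > r=7.5); the cube at (4.5, -1) (footprint 19×16) is included at this height (area 304.00 mm²); the cube at (5, 12) (footprint 5×8.5) is included at this height (area 42.50 mm²); Taking the union: the regions partially overlap — summed areas 346.50 mm² minus the doubly-counted overlap 15.00 mm² gives 331.50 mm² — area = 331.50 mm². Checking containment: at z = 19.52 the cross-section extends beyond the z = 12.8 cross-section by about 287.13 mm².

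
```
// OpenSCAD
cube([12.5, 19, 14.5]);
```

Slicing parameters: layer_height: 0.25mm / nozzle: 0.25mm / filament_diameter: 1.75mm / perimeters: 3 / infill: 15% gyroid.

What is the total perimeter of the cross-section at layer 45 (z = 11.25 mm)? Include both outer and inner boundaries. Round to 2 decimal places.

At z = 11.25 mm: the 12.5×19 cube contributes its full rectangle (perimeter 63.00 mm). Overall, the cross-section is a single solid region. Total boundary length (outer) = 63.00 mm.

63.00 mm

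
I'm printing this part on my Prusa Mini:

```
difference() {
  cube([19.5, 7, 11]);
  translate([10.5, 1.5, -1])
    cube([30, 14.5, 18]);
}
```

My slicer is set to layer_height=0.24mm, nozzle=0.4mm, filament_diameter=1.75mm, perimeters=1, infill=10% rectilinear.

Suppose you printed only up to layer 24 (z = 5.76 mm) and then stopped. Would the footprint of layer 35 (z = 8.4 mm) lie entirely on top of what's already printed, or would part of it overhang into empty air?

Compare the two slices. At z = 5.76: the 19.5×7 cube contributes its full rectangle (area 136.50 mm²); the 30×14.5 cube at (10.5, 1.5) contributes its full rectangle (area 435.00 mm²); After the difference (first − rest): starting from the 19.5×7 cube (136.50 mm²), the 30×14.5 cube at (10.5, 1.5) partially overlaps it — only the 49.50 mm² overlap (of its 435.00 mm²) is removed, clipping the outline — area = 87.00 mm². At z = 8.4: the cube is present — its section is the full 19.5×7 rectangle (area 136.50 mm²); the cube at (10.5, 1.5) (footprint 30×14.5) is included at this height (area 435.00 mm²); Taking the first minus the rest: starting from the 19.5×7 cube (136.50 mm²), the 30×14.5 cube at (10.5, 1.5) partially overlaps it — only the 49.50 mm² overlap (of its 435.00 mm²) is removed, clipping the outline — area = 87.00 mm². Checking containment: the cross-section at z = 8.4 is a subset of the cross-section at z = 5.76.

entirely on top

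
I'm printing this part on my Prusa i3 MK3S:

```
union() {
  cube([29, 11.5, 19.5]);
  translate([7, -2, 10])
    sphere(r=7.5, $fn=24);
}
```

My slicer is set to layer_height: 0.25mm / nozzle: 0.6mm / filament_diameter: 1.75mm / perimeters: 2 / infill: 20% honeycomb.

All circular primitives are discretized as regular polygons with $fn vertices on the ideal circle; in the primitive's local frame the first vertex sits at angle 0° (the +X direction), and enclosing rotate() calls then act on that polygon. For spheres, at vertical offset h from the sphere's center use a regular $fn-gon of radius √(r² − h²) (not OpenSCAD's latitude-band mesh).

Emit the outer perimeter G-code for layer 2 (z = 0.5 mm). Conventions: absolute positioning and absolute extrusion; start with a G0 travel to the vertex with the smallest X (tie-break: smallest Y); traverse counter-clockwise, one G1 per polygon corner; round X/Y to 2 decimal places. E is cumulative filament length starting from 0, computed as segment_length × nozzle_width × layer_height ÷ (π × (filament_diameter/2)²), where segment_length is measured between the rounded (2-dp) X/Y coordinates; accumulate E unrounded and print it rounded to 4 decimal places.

At z = 0.5 mm: the 29×11.5 cube contributes its full rectangle; the sphere at (7, -2) is not intersected at this z (|z−center|=9.500 > r=7.5); Merging all regions: only the 29×11.5 cube is present, so the union is just that shape — 1 connected region. The outline is a single polygon with 4 vertices. Extrusion per mm of travel: 0.6 × 0.25 / (π × 0.875²) = 0.062363. Accumulating E over each segment gives final E = 5.0514.

G0 X0.00 Y0.00 Z0.50
G1 X29.00 Y0.00 E1.8085
G1 X29.00 Y11.50 E2.5257
G1 X0.00 Y11.50 E4.3342
G1 X0.00 Y0.00 E5.0514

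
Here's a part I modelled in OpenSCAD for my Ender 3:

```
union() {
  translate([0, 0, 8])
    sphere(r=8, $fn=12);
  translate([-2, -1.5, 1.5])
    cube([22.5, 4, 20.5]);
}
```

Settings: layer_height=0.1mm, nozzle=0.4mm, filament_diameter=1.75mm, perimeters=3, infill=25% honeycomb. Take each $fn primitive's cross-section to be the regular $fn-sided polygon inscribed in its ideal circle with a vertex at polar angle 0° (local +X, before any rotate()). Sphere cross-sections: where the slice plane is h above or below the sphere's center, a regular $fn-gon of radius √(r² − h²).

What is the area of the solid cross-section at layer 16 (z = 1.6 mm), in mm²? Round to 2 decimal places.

133.06 mm²

At z = 1.6 mm: the r=8 sphere contributes a regular 12-gon of circumradius √(8²−6.4²) = 4.800 (area = (12/2)·4.800²·sin(360°/12) = 69.12 mm²); the cube at (-2, -1.5) is present — its section is the full 22.5×4 rectangle (area 90.00 mm²); Taking the union: the regions partially overlap — summed areas 159.12 mm² minus the doubly-counted overlap 26.06 mm² gives 133.06 mm² — area = 133.06 mm². Overall, the cross-section is a single solid region. Net area = 133.06 mm².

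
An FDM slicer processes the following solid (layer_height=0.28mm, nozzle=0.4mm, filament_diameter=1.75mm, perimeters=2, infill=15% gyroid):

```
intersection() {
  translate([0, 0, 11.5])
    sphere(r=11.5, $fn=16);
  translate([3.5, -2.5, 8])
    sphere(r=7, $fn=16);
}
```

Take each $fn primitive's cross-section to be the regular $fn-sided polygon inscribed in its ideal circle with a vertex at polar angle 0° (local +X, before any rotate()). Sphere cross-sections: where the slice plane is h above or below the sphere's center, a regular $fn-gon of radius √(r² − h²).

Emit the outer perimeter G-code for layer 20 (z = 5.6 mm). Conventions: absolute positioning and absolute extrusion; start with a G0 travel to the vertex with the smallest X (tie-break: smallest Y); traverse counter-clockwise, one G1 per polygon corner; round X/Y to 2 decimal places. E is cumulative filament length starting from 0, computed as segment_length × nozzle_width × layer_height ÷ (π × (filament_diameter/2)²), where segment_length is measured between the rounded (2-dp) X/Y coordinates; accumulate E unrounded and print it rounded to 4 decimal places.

G0 X-3.08 Y-2.50 Z5.60
G1 X-2.58 Y-5.02 E0.1196
G1 X-1.15 Y-7.15 E0.2391
G1 X0.98 Y-8.58 E0.3586
G1 X3.50 Y-9.08 E0.4782
G1 X3.99 Y-8.98 E0.5015
G1 X6.98 Y-6.98 E0.6690
G1 X9.12 Y-3.78 E0.8482
G1 X9.72 Y-0.74 E0.9925
G1 X9.58 Y0.02 E1.0285
G1 X8.15 Y2.15 E1.1480
G1 X6.02 Y3.58 E1.2674
G1 X3.50 Y4.08 E1.3870
G1 X0.98 Y3.58 E1.5067
G1 X-1.15 Y2.15 E1.6261
G1 X-2.58 Y0.02 E1.7456
G1 X-3.08 Y-2.50 E1.8652

At z = 5.6 mm: the sphere: section is a regular 16-gon, circumradius = √(r²−h²) = √(11.5²−5.9²) = 9.871; the sphere at (3.5, -2.5): section is a regular 16-gon, circumradius = √(r²−h²) = √(7²−2.4²) = 6.576; Taking the intersection: the r=7 sphere at (3.5, -2.5) partially overlaps the r=11.5 sphere; clipping to the common part keeps 124.57 mm² — 1 connected region. The outline is a single polygon with 16 vertices. Extrusion per mm of travel: 0.4 × 0.28 / (π × 0.875²) = 0.046564. Accumulating E over each segment gives final E = 1.8652.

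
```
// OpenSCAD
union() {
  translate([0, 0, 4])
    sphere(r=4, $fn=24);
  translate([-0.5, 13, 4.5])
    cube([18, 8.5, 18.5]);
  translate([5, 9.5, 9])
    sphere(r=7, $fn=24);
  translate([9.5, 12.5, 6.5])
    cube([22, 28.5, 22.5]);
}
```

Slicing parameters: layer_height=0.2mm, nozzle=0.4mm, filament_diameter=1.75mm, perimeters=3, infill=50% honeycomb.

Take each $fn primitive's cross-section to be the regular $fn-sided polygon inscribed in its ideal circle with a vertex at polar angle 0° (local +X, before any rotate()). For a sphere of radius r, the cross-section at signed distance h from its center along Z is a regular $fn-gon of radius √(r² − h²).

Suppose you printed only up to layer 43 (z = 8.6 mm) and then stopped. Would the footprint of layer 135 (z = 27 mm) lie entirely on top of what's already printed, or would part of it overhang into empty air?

entirely on top

Compare the two slices. At z = 8.6: the sphere does not reach this height (|z−center|=4.600 > r=4); the 18×8.5 cube at (-0.5, 13) contributes its full rectangle (area 153.00 mm²); the r=7 sphere at (5, 9.5) slices to a regular 24-gon of circumradius 6.989 (√(r²−h²) with h=0.4 from center) (area = (24/2)·6.989²·sin(360°/24) = 151.69 mm²); the cube at (9.5, 12.5) (footprint 22×28.5) is included at this height (area 627.00 mm²); Merging all regions: the regions partially overlap — summed areas 931.69 mm² minus the doubly-counted overlap 97.98 mm² gives 833.71 mm² — area = 833.71 mm². At z = 27: the sphere is not intersected at this z (|z−center|=23.000 > r=4); the cube at (-0.5, 13) is absent (z outside [4.5, 23]); the sphere at (5, 9.5) is not intersected at this z (|z−center|=18.000 > r=7); the cube at (9.5, 12.5) (footprint 22×28.5) is included at this height (area 627.00 mm²); Combining (union): only the 22×28.5 cube at (9.5, 12.5) is present, so the union is just that shape — area = 627.00 mm². Checking containment: the cross-section at z = 27 is a subset of the cross-section at z = 8.6.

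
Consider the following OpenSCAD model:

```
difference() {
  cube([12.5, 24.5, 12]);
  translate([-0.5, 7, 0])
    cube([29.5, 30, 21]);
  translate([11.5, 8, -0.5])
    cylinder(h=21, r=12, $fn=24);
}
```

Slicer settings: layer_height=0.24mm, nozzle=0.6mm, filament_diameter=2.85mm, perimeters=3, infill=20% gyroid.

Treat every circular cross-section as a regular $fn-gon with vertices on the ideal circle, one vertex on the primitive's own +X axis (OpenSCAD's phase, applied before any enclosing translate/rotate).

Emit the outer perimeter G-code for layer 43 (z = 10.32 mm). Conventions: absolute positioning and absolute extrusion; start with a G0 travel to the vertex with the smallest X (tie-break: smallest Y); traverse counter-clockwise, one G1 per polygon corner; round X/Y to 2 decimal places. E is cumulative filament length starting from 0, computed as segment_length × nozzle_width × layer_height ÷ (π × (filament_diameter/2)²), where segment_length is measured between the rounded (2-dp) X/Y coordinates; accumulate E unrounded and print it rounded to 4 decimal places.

At z = 10.32 mm: the cube (footprint 12.5×24.5) is included at this height; the cube at (-0.5, 7) is present — its section is the full 29.5×30 rectangle; the r=12 cylinder at (11.5, 8) contributes a regular 24-gon of circumradius 12; Taking the first minus the rest: starting from the 12.5×24.5 cube, the 29.5×30 cube at (-0.5, 7) partially overlaps it — only the 218.75 mm² overlap (of its 885.00 mm²) is removed, clipping the outline; the r=12 cylinder at (11.5, 8) partially overlaps it — only the 82.27 mm² overlap (of its 447.24 mm²) is removed, clipping the outline — 1 connected region. The outline is a single polygon with 4 vertices. Extrusion per mm of travel: 0.6 × 0.24 / (π × 1.425²) = 0.022573. Accumulating E over each segment gives final E = 0.2871.

G0 X0.00 Y0.00 Z10.32
G1 X2.64 Y0.00 E0.0596
G1 X1.11 Y2.00 E0.1164
G1 X0.00 Y4.67 E0.1817
G1 X0.00 Y0.00 E0.2871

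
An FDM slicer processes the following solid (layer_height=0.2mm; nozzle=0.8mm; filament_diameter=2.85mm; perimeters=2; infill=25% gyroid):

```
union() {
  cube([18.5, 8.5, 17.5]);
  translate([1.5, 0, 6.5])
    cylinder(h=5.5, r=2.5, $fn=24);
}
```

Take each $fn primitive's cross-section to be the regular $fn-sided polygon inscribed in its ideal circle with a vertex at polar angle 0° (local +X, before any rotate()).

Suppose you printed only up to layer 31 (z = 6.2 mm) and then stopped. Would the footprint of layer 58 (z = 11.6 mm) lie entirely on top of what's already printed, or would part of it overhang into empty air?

Compare the two slices. At z = 6.2: the 18.5×8.5 cube contributes its full rectangle (area 157.25 mm²); the cylinder at (1.5, 0) does not reach this height (z outside [6.5, 12]); Combining (union): only the 18.5×8.5 cube is present, so the union is just that shape — area = 157.25 mm². At z = 11.6: the 18.5×8.5 cube contributes its full rectangle (area 157.25 mm²); the cylinder at (1.5, 0): section is a regular 24-gon, circumradius r=2.5 (area = (24/2)·2.500²·sin(360°/24) = 19.41 mm²); Taking the union: the regions partially overlap — summed areas 176.66 mm² minus the doubly-counted overlap 8.34 mm² gives 168.32 mm² — area = 168.32 mm². Checking containment: at z = 11.6 the cross-section extends beyond the z = 6.2 cross-section by about 11.07 mm².

part overhangs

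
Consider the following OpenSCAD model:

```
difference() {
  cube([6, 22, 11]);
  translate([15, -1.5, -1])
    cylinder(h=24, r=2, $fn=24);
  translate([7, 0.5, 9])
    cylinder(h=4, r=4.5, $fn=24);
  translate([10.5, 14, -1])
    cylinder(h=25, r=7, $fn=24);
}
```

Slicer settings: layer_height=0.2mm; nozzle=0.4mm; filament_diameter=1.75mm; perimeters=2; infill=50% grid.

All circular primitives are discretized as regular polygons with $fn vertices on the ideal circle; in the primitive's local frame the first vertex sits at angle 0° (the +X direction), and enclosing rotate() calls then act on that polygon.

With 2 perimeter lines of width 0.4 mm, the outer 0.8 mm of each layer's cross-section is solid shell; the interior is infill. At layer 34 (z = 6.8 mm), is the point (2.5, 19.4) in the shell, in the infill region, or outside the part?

infill

At z = 6.8 mm: the 6×22 cube contributes its full rectangle; the r=2 cylinder at (15, -1.5) gives a regular 24-gon of circumradius 2 (constant along its height); the cylinder at (7, 0.5) is not intersected at this z (z outside [9, 13]); the r=7 cylinder at (10.5, 14) gives a regular 24-gon of circumradius 7 (constant along its height); After the difference (first − rest): starting from the 6×22 cube, the r=2 cylinder at (15, -1.5) misses the remaining region (no effect); the r=7 cylinder at (10.5, 14) partially overlaps it — only the 18.15 mm² overlap (of its 152.19 mm²) is removed, clipping the outline — 1 connected region. Overall, the cross-section is a single solid region. The nearest boundary edge runs (0.00, 0.00)→(0.00, 22.00); distance from the point to it = 2.50 mm. The point is inside the cross-section and 2.50 mm from the nearest boundary — more than the 0.8 mm shell width (2 × 0.4), so it's in the infill interior.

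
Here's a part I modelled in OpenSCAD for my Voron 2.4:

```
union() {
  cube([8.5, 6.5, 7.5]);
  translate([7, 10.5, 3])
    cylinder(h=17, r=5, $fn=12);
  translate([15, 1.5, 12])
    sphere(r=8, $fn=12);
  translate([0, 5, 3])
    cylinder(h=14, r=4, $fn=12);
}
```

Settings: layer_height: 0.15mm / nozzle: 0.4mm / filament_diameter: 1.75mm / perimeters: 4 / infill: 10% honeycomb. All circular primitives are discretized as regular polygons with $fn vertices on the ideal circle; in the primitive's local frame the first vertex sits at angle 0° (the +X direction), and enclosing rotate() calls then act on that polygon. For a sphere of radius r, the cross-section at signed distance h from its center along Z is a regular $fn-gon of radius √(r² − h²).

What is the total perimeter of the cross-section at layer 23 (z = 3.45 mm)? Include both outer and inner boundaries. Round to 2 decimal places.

At z = 3.45 mm: the cube (footprint 8.5×6.5) is included at this height (perimeter 30.00 mm); the r=5 cylinder at (7, 10.5) contributes a regular 12-gon of circumradius 5 (perimeter = 2·12·5.000·sin(180°/12) = 31.06 mm); the sphere at (15, 1.5) is not intersected at this z (|z−center|=8.550 > r=8); the r=4 cylinder at (0, 5) gives a regular 12-gon of circumradius 4 (constant along its height) (perimeter = 2·12·4.000·sin(180°/12) = 24.85 mm); Combining (union): the regions partially overlap (shared area 20.61 mm²), so the edge portions inside another operand are dropped and the merged outline is re-measured after clipping — boundary = 59.51 mm. Overall, the cross-section is a single solid region. Total boundary length (outer) = 59.51 mm.

59.51 mm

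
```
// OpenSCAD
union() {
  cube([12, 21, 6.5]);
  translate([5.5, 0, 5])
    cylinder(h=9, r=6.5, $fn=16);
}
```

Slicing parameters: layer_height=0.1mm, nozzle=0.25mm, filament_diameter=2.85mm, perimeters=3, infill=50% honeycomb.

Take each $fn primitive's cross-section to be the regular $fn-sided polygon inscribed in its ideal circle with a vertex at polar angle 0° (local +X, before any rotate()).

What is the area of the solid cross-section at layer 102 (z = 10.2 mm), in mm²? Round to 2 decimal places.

129.35 mm²

At z = 10.2 mm: the cube does not reach this height (z outside [0, 6.5]); the cylinder at (5.5, 0): section is a regular 16-gon, circumradius r=6.5 (area = (16/2)·6.500²·sin(360°/16) = 129.35 mm²); Merging all regions: only the r=6.5 cylinder at (5.5, 0) is present, so the union is just that shape — area = 129.35 mm². Overall, the cross-section is a single solid region. Net area = 129.35 mm².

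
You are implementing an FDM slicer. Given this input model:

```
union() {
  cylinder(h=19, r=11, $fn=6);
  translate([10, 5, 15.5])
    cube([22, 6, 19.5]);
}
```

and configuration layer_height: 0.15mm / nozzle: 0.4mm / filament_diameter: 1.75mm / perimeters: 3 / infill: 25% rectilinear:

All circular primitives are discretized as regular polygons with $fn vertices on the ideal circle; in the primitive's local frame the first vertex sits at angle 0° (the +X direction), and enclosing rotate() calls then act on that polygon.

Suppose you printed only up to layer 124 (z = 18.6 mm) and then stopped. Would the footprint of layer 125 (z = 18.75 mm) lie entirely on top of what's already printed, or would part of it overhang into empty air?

entirely on top

Compare the two slices. At z = 18.6: the r=11 cylinder contributes a regular 6-gon of circumradius 11 (area = (6/2)·11.000²·sin(360°/6) = 314.37 mm²); the 22×6 cube at (10, 5) contributes its full rectangle (area 132.00 mm²); Combining (union): the 2 present regions are separate (no shared area or edge), so areas and boundary lengths simply add and each stays a separate island — area = 446.37 mm². At z = 18.75: the r=11 cylinder contributes a regular 6-gon of circumradius 11 (area = (6/2)·11.000²·sin(360°/6) = 314.37 mm²); the 22×6 cube at (10, 5) contributes its full rectangle (area 132.00 mm²); Taking the union: the 2 present regions are separate (no shared area or edge), so areas and boundary lengths simply add and each stays a separate island — area = 446.37 mm². Checking containment: the cross-section at z = 18.75 is a subset of the cross-section at z = 18.6.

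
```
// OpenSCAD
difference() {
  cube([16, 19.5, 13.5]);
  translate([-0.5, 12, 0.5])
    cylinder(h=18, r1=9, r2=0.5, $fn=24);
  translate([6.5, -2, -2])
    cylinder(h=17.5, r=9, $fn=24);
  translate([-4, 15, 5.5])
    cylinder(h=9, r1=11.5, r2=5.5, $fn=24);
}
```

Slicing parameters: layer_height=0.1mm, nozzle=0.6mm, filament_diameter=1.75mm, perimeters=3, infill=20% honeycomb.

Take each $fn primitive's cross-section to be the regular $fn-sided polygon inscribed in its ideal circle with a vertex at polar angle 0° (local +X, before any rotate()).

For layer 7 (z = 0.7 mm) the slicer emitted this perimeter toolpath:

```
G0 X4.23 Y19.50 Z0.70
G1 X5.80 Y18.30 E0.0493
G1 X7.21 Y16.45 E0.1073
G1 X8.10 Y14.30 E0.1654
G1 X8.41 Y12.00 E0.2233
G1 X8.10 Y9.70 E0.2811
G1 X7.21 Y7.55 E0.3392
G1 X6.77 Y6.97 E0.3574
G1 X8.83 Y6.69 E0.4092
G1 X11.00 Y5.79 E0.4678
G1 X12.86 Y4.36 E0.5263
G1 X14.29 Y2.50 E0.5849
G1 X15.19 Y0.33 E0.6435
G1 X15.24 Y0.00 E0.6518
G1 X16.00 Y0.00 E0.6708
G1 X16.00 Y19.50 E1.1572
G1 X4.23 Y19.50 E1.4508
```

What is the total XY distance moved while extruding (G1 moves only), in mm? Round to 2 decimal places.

Sum the Euclidean lengths of each G1 segment: total = 58.16 mm.

58.16 mm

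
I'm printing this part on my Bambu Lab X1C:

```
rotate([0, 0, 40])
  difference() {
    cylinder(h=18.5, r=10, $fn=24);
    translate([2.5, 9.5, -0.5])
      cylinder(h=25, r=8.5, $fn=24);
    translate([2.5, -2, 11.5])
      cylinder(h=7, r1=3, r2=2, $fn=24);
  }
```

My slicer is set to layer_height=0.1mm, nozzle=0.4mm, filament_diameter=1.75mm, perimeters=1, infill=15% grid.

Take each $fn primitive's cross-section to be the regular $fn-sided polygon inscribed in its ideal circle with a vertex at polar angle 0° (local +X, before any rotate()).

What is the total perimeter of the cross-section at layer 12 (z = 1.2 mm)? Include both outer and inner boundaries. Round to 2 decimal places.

At z = 1.2 mm: the r=10 cylinder gives a regular 24-gon of circumradius 10 (constant along its height) (perimeter = 2·24·10.000·sin(180°/24) = 62.65 mm); the r=8.5 cylinder at (2.5, 9.5) contributes a regular 24-gon of circumradius 8.5 (perimeter = 2·24·8.500·sin(180°/24) = 53.25 mm); the cone at (2.5, -2) does not reach this height (z outside [11.5, 18.5]); Subtracting the remaining from the first: starting from the r=10 cylinder, the r=8.5 cylinder at (2.5, 9.5) partially overlaps it — only the 93.44 mm² overlap (of its 224.40 mm²) is removed, clipping the outline — boundary = 64.37 mm; (rotated 40° about Z; rotation is an isometry so areas/perimeters/island counts are preserved). Overall, the cross-section is a single solid region. Total boundary length (outer) = 64.37 mm.

64.37 mm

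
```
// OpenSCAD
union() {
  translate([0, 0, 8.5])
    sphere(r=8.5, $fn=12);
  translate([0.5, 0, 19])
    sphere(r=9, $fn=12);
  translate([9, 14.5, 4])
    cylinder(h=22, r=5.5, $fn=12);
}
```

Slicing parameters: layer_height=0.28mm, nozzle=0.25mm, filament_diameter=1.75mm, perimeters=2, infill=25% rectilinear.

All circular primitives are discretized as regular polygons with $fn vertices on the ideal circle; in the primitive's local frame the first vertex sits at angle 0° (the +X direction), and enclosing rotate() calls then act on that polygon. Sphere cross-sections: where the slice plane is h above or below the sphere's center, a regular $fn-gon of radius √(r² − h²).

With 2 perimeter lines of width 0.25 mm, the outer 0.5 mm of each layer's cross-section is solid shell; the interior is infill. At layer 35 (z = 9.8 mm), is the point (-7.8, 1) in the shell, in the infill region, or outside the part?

At z = 9.8 mm: the r=8.5 sphere contributes a regular 12-gon of circumradius √(8.5²−1.3²) = 8.400; the sphere at (0.5, 0) is not intersected at this z (|z−center|=9.200 > r=9); the r=5.5 cylinder at (9, 14.5) gives a regular 12-gon of circumradius 5.5 (constant along its height); Merging all regions: the 2 present regions are separate (no shared area or edge), so areas and boundary lengths simply add and each stays a separate island — 2 connected regions. Overall, the cross-section has 2 separate islands. The nearest boundary edge runs (-8.40, 0.00)→(-7.27, 4.20); distance from the point to it = 0.32 mm. (Shell/infill is judged within the island containing the point — the largest one.) The point is inside the cross-section, 0.32 mm from the nearest boundary — within the 0.5 mm shell band (2 × 0.25).

shell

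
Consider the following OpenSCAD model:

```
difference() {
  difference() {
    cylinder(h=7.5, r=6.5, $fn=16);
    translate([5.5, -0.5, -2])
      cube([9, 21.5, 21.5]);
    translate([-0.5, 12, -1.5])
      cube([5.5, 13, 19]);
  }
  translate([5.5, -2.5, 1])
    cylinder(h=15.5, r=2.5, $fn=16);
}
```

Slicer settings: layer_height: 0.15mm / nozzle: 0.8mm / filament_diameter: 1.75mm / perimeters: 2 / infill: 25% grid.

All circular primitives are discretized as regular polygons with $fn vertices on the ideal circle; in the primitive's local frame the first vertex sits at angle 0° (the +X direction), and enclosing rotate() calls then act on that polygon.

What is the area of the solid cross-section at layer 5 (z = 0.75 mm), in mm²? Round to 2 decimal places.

At z = 0.75 mm: the r=6.5 cylinder contributes a regular 16-gon of circumradius 6.5 (area = (16/2)·6.500²·sin(360°/16) = 129.35 mm²); the 9×21.5 cube at (5.5, -0.5) contributes its full rectangle (area 193.50 mm²); the cube at (-0.5, 12) (footprint 5.5×13) is included at this height (area 71.50 mm²); After the difference (first − rest): starting from the r=6.5 cylinder (129.35 mm²), the 9×21.5 cube at (5.5, -0.5) partially overlaps it — only the 2.54 mm² overlap (of its 193.50 mm²) is removed, clipping the outline; the 5.5×13 cube at (-0.5, 12) misses the remaining region (no effect) — area = 126.81 mm²; the cylinder at (5.5, -2.5) does not reach this height (z outside [1, 16.5]); Taking the first minus the rest: none of the subtracted shapes is present at this height, so the result so far is unchanged — area = 126.81 mm². Overall, the cross-section is a single solid region. Net area = 126.81 mm².

126.81 mm²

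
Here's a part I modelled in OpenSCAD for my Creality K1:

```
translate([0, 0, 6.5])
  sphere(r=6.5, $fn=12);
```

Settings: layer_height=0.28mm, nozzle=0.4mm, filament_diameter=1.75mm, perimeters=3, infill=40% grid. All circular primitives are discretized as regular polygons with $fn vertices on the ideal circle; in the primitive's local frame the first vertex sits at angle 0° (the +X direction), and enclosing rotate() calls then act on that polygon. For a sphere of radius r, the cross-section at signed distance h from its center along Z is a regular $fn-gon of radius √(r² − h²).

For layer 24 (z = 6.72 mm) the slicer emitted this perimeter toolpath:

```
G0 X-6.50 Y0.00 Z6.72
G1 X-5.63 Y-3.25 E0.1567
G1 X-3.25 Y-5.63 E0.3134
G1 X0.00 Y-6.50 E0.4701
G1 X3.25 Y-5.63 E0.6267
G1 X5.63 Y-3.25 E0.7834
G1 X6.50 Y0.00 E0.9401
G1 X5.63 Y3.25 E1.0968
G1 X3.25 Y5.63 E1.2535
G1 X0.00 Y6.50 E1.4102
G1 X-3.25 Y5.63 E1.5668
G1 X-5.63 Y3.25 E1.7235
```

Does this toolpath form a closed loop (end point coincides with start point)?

Start point (G0): (-6.50, 0.00). End point (last G1): the path does not return to the start — open.

no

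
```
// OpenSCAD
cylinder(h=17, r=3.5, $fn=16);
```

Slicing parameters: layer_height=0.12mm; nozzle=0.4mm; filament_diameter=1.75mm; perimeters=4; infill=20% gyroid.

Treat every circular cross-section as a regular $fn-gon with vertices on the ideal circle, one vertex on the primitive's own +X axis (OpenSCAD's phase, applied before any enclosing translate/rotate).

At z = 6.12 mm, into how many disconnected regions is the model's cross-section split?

1

At z = 6.12 mm: the r=3.5 cylinder contributes a regular 16-gon of circumradius 3.5. The result has 1 disconnected region.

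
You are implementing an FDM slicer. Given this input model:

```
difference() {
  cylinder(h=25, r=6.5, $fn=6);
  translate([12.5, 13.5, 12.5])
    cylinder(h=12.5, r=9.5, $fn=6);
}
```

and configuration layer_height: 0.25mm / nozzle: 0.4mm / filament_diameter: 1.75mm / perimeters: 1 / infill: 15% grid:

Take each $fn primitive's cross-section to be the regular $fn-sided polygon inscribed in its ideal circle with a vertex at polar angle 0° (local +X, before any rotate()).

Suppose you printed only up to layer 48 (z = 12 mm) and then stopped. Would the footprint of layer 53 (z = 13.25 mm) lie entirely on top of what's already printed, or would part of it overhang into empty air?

entirely on top

Compare the two slices. At z = 12: the r=6.5 cylinder contributes a regular 6-gon of circumradius 6.5 (area = (6/2)·6.500²·sin(360°/6) = 109.77 mm²); the cylinder at (12.5, 13.5) does not reach this height (z outside [12.5, 25]); Subtracting the remaining from the first: none of the subtracted shapes is present at this height, so the r=6.5 cylinder is unchanged — area = 109.77 mm². At z = 13.25: the cylinder: section is a regular 6-gon, circumradius r=6.5 (area = (6/2)·6.500²·sin(360°/6) = 109.77 mm²); the r=9.5 cylinder at (12.5, 13.5) gives a regular 6-gon of circumradius 9.5 (constant along its height) (area = (6/2)·9.500²·sin(360°/6) = 234.48 mm²); After the difference (first − rest): starting from the r=6.5 cylinder (109.77 mm²), the r=9.5 cylinder at (12.5, 13.5) misses the remaining region (no effect) — area = 109.77 mm². Checking containment: the cross-section at z = 13.25 is a subset of the cross-section at z = 12.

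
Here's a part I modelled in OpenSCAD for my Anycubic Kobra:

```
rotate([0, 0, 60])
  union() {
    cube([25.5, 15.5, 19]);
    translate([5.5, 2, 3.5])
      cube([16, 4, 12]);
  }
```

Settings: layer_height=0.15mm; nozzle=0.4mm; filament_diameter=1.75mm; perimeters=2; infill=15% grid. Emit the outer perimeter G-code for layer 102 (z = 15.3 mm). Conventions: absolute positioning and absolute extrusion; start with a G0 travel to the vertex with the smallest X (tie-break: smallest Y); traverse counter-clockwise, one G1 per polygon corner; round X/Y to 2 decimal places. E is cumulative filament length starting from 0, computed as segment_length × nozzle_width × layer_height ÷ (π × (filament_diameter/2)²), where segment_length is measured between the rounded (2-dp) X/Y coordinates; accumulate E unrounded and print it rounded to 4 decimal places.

G0 X-13.42 Y7.75 Z15.30
G1 X0.00 Y0.00 E0.3866
G1 X12.75 Y22.08 E1.0226
G1 X-0.67 Y29.83 E1.4092
G1 X-13.42 Y7.75 E2.0452

At z = 15.3 mm: the cube (footprint 25.5×15.5) is included at this height; the 16×4 cube at (5.5, 2) contributes its full rectangle; Merging all regions: the 16×4 cube at (5.5, 2) lies entirely inside the 25.5×15.5 cube, so the union is just the 25.5×15.5 cube — 1 connected region; (rotated 60° about Z; rotation is an isometry so areas/perimeters/island counts are preserved). The outline is a single polygon with 4 vertices. Extrusion per mm of travel: 0.4 × 0.15 / (π × 0.875²) = 0.024945. Accumulating E over each segment gives final E = 2.0452.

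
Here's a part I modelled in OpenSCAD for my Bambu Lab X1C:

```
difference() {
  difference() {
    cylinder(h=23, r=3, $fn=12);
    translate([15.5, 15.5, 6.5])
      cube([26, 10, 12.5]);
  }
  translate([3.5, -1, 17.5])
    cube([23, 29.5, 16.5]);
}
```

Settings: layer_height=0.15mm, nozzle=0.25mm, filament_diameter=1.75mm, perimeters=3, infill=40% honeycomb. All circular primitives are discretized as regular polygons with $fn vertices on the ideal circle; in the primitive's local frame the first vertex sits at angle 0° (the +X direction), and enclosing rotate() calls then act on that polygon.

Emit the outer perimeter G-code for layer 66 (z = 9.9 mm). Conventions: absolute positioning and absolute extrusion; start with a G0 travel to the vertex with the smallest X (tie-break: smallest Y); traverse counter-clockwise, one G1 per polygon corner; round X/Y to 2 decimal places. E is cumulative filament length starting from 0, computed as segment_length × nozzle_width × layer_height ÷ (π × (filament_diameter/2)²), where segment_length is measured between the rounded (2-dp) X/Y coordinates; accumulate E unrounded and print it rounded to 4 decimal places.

At z = 9.9 mm: the r=3 cylinder contributes a regular 12-gon of circumradius 3; the 26×10 cube at (15.5, 15.5) contributes its full rectangle; Subtracting the remaining from the first: starting from the r=3 cylinder, the 26×10 cube at (15.5, 15.5) misses the remaining region (no effect) — 1 connected region; the cube at (3.5, -1) is not intersected at this z (z outside [17.5, 34]); Subtracting the remaining from the first: none of the subtracted shapes is present at this height, so the result so far is unchanged — 1 connected region. The outline is a single polygon with 12 vertices. Extrusion per mm of travel: 0.25 × 0.15 / (π × 0.875²) = 0.015591. Accumulating E over each segment gives final E = 0.2906.

G0 X-3.00 Y0.00 Z9.90
G1 X-2.60 Y-1.50 E0.0242
G1 X-1.50 Y-2.60 E0.0485
G1 X0.00 Y-3.00 E0.0727
G1 X1.50 Y-2.60 E0.0969
G1 X2.60 Y-1.50 E0.1211
G1 X3.00 Y0.00 E0.1453
G1 X2.60 Y1.50 E0.1695
G1 X1.50 Y2.60 E0.1938
G1 X0.00 Y3.00 E0.2180
G1 X-1.50 Y2.60 E0.2422
G1 X-2.60 Y1.50 E0.2664
G1 X-3.00 Y0.00 E0.2906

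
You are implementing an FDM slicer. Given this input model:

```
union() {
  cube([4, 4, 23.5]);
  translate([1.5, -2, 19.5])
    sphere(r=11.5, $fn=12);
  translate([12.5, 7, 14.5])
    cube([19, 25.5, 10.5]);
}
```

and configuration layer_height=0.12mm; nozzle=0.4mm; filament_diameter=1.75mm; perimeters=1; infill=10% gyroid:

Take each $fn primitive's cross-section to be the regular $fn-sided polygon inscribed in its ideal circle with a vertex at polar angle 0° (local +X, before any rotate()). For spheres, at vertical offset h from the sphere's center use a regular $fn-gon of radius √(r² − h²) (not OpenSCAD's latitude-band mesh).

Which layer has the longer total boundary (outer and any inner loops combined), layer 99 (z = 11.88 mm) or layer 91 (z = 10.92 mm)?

Layer 99 (z = 11.88): the cube (footprint 4×4) is included at this height (perimeter 16.00 mm); the r=11.5 sphere at (1.5, -2) slices to a regular 12-gon of circumradius 8.613 (√(r²−h²) with h=7.62 from center) (perimeter = 2·12·8.613·sin(180°/12) = 53.50 mm); the cube at (12.5, 7) is not intersected at this z (z outside [14.5, 25]); Taking the union: the 4×4 cube lies entirely inside the r=11.5 sphere at (1.5, -2), so the union is just the r=11.5 sphere at (1.5, -2) — boundary = 53.50 mm. So its perimeter = 53.50 mm. Layer 91 (z = 10.92): the cube is present — its section is the full 4×4 rectangle (perimeter 16.00 mm); the r=11.5 sphere at (1.5, -2) slices to a regular 12-gon of circumradius 7.657 (√(r²−h²) with h=8.58 from center) (perimeter = 2·12·7.657·sin(180°/12) = 47.56 mm); the cube at (12.5, 7) is not intersected at this z (z outside [14.5, 25]); Merging all regions: the 4×4 cube lies entirely inside the r=11.5 sphere at (1.5, -2), so the union is just the r=11.5 sphere at (1.5, -2) — boundary = 47.56 mm. So its perimeter = 47.56 mm. Layer 99 is larger (53.50 vs 47.56 mm).

layer 99 (z = 11.88 mm)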